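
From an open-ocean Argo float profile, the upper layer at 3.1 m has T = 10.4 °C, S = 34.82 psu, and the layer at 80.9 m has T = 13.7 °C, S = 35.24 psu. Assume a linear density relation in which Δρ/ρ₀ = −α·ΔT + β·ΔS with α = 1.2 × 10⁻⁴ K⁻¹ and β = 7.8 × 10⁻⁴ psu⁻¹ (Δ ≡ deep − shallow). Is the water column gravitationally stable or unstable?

unstable

ΔT = 13.7 − 10.4 = +3.3 K and ΔS = 35.24 − 34.82 = +0.42 psu (deep − shallow).
−αΔT = -3.96 × 10⁻⁴; βΔS = 3.276 × 10⁻⁴; sum Δρ/ρ₀ = -6.84 × 10⁻⁵.
Δρ/ρ₀ < 0, so Δρ < 0: deeper water is lighter → statically unstable; the column would overturn.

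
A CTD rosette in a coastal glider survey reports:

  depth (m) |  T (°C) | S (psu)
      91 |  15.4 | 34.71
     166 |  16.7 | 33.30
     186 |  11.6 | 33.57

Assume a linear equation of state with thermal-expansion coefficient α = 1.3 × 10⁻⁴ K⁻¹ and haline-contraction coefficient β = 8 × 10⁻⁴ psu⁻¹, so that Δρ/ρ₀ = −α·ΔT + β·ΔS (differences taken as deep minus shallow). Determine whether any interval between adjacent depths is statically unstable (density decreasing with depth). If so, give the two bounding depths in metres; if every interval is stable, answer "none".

Evaluate Δρ/ρ₀ = −αΔT + βΔS across each adjacent pair:
  91–166 m: −αΔT+βΔS = −(1.3 × 10⁻⁴)(+1.3)+(8 × 10⁻⁴)(-1.41) = -1.3 × 10⁻³ → UNSTABLE
  166–186 m: −αΔT+βΔS = −(1.3 × 10⁻⁴)(-5.1)+(8 × 10⁻⁴)(+0.27) = 8.8 × 10⁻⁴ → stable
The 91–166 m interval has Δρ < 0: lighter water underlies denser water.

91–166 m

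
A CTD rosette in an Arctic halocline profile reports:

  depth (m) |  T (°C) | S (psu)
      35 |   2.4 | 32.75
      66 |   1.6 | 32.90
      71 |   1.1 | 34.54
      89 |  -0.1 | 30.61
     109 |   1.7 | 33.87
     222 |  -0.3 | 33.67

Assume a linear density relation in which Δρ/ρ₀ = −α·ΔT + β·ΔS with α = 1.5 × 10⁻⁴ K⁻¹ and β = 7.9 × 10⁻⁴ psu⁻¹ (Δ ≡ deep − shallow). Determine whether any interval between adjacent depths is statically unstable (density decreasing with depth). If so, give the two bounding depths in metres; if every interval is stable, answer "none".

Evaluate Δρ/ρ₀ = −αΔT + βΔS across each adjacent pair:
  35–66 m: −αΔT+βΔS = −(1.5 × 10⁻⁴)(-0.8)+(7.9 × 10⁻⁴)(+0.15) = 2.4 × 10⁻⁴ → stable
  66–71 m: −αΔT+βΔS = −(1.5 × 10⁻⁴)(-0.5)+(7.9 × 10⁻⁴)(+1.64) = 1.4 × 10⁻³ → stable
  71–89 m: −αΔT+βΔS = −(1.5 × 10⁻⁴)(-1.2)+(7.9 × 10⁻⁴)(-3.93) = -2.9 × 10⁻³ → UNSTABLE
  89–109 m: −αΔT+βΔS = −(1.5 × 10⁻⁴)(+1.8)+(7.9 × 10⁻⁴)(+3.26) = 2.3 × 10⁻³ → stable
  109–222 m: −αΔT+βΔS = −(1.5 × 10⁻⁴)(-2.0)+(7.9 × 10⁻⁴)(-0.20) = 1.4 × 10⁻⁴ → stable
The 71–89 m interval has Δρ < 0: lighter water underlies denser water.

71–89 m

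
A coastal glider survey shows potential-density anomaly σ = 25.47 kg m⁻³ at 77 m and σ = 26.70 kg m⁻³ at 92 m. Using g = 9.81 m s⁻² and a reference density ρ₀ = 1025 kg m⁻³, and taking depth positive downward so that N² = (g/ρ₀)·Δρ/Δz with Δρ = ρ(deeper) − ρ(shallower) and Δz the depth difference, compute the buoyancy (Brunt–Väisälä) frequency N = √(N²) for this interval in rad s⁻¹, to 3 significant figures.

0.0280 rad s⁻¹

Δρ = 1026.70 − 1025.47 = 1.23 kg m⁻³ over Δz = 92 − 77 = 15 m.
N² = (9.81/1025) × (1.23/15) = 7.8480 × 10⁻⁴ s⁻².
N = √(7.8480 × 10⁻⁴) = 0.028014 rad s⁻¹ ≈ 0.0280 rad s⁻¹.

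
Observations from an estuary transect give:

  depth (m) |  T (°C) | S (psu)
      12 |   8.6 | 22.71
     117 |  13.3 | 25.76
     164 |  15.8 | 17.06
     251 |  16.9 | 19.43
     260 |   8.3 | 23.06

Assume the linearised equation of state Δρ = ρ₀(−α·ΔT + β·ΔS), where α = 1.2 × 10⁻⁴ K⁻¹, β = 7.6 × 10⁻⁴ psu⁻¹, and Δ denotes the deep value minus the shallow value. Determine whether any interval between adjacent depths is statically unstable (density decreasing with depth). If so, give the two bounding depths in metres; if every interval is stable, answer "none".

Evaluate Δρ/ρ₀ = −αΔT + βΔS across each adjacent pair:
  12–117 m: −αΔT+βΔS = −(1.2 × 10⁻⁴)(+4.7)+(7.6 × 10⁻⁴)(+3.05) = 1.8 × 10⁻³ → stable
  117–164 m: −αΔT+βΔS = −(1.2 × 10⁻⁴)(+2.5)+(7.6 × 10⁻⁴)(-8.70) = -6.9 × 10⁻³ → UNSTABLE
  164–251 m: −αΔT+βΔS = −(1.2 × 10⁻⁴)(+1.1)+(7.6 × 10⁻⁴)(+2.37) = 1.7 × 10⁻³ → stable
  251–260 m: −αΔT+βΔS = −(1.2 × 10⁻⁴)(-8.6)+(7.6 × 10⁻⁴)(+3.63) = 3.8 × 10⁻³ → stable
The 117–164 m interval has Δρ < 0: lighter water underlies denser water.

117–164 m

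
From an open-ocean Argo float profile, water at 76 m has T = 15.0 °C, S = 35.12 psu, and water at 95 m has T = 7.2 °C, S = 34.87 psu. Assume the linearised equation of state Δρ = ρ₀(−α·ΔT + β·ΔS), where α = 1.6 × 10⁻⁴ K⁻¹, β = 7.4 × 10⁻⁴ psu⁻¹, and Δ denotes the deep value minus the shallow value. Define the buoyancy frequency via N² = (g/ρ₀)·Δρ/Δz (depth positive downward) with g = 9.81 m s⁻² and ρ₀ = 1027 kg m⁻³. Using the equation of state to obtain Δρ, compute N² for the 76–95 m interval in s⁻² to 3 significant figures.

ΔT = -7.8 K, ΔS = -0.25 psu (deep − shallow).
Δρ/ρ₀ = −αΔT + βΔS = 1.248 × 10⁻³ − 1.85 × 10⁻⁴ = 1.063 × 10⁻³, so Δρ ≈ 1.092 kg m⁻³.
N² = (g/ρ₀)·Δρ/Δz = g·(Δρ/ρ₀)/Δz = 9.81 × 1.063 × 10⁻³ / 19 = 5.4884 × 10⁻⁴ s⁻² ≈ 5.49 × 10⁻⁴ s⁻².

5.49 × 10⁻⁴ s⁻²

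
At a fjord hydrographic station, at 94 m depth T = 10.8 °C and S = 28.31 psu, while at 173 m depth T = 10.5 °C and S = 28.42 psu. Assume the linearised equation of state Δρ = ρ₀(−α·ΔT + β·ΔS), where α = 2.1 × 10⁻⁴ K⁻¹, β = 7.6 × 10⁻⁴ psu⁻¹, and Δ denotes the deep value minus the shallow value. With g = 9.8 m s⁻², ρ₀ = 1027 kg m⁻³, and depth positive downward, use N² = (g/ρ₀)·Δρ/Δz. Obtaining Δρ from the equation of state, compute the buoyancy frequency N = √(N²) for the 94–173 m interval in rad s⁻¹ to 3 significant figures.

4.26 × 10⁻³ rad s⁻¹

ΔT = -0.3 K, ΔS = +0.11 psu (deep − shallow).
Δρ/ρ₀ = −αΔT + βΔS = 6.30 × 10⁻⁵ + 8.36 × 10⁻⁵ = 1.466 × 10⁻⁴, so Δρ ≈ 0.1506 kg m⁻³.
N² = (g/ρ₀)·Δρ/Δz = g·(Δρ/ρ₀)/Δz = 9.8 × 1.466 × 10⁻⁴ / 79 = 1.8186 × 10⁻⁵ s⁻².
N = √(1.8186 × 10⁻⁵) = 4.2645 × 10⁻³ rad s⁻¹ ≈ 4.26 × 10⁻³ rad s⁻¹.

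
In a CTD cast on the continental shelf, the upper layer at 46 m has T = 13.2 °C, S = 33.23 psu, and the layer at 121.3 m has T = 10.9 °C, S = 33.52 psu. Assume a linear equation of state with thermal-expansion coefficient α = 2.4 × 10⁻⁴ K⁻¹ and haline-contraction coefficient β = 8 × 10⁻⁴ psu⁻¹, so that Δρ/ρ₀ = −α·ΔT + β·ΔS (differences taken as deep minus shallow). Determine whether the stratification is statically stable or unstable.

ΔT = 10.9 − 13.2 = -2.3 K and ΔS = 33.52 − 33.23 = +0.29 psu (deep − shallow).
−αΔT = 5.52 × 10⁻⁴; βΔS = 2.32 × 10⁻⁴; sum Δρ/ρ₀ = 7.84 × 10⁻⁴.
Δρ/ρ₀ > 0, so Δρ > 0: deeper water is denser → statically stable.

stable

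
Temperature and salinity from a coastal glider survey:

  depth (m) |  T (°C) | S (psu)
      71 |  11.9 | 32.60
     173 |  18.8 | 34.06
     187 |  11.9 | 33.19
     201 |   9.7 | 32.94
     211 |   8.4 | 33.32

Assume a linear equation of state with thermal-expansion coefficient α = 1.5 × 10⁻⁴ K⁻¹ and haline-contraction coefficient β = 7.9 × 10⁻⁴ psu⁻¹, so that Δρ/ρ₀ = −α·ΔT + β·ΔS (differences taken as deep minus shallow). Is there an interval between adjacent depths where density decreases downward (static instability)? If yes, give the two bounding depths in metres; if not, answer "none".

Evaluate Δρ/ρ₀ = −αΔT + βΔS across each adjacent pair:
  71–173 m: −αΔT+βΔS = −(1.5 × 10⁻⁴)(+6.9)+(7.9 × 10⁻⁴)(+1.46) = 1.2 × 10⁻⁴ → stable
  173–187 m: −αΔT+βΔS = −(1.5 × 10⁻⁴)(-6.9)+(7.9 × 10⁻⁴)(-0.87) = 3.5 × 10⁻⁴ → stable
  187–201 m: −αΔT+βΔS = −(1.5 × 10⁻⁴)(-2.2)+(7.9 × 10⁻⁴)(-0.25) = 1.3 × 10⁻⁴ → stable
  201–211 m: −αΔT+βΔS = −(1.5 × 10⁻⁴)(-1.3)+(7.9 × 10⁻⁴)(+0.38) = 5.0 × 10⁻⁴ → stable
Every interval has Δρ > 0: the column is stably stratified throughout.

none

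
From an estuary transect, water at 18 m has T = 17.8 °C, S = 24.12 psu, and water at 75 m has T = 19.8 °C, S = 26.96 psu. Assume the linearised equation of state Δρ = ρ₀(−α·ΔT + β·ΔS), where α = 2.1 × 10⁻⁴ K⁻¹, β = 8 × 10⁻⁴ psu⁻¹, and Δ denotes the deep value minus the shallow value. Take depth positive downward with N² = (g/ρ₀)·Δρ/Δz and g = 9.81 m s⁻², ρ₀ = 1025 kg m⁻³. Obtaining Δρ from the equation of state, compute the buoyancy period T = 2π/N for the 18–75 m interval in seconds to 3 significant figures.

ΔT = +2.0 K, ΔS = +2.84 psu (deep − shallow).
Δρ/ρ₀ = −αΔT + βΔS = -4.20 × 10⁻⁴ + 2.272 × 10⁻³ = 1.852 × 10⁻³, so Δρ ≈ 1.898 kg m⁻³.
N² = (g/ρ₀)·Δρ/Δz = g·(Δρ/ρ₀)/Δz = 9.81 × 1.852 × 10⁻³ / 57 = 3.1874 × 10⁻⁴ s⁻².
N = √(3.1874 × 10⁻⁴) = 0.017853 rad s⁻¹ → T = 2π/N = 351.94 s ≈ 352 s.

352 s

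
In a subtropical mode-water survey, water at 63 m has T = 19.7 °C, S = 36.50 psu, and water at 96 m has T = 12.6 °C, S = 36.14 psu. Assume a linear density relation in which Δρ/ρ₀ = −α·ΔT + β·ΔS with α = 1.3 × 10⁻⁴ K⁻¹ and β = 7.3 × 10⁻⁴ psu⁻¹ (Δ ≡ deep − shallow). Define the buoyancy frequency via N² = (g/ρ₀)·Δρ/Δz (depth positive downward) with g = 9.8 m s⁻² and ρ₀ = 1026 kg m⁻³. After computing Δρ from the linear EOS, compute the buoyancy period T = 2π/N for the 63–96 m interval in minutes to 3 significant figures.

7.48 min

ΔT = -7.1 K, ΔS = -0.36 psu (deep − shallow).
Δρ/ρ₀ = −αΔT + βΔS = 9.23 × 10⁻⁴ − 2.628 × 10⁻⁴ = 6.602 × 10⁻⁴, so Δρ ≈ 0.6774 kg m⁻³.
N² = (g/ρ₀)·Δρ/Δz = g·(Δρ/ρ₀)/Δz = 9.8 × 6.602 × 10⁻⁴ / 33 = 1.9606 × 10⁻⁴ s⁻².
N = √(1.9606 × 10⁻⁴) = 0.014002 rad s⁻¹ → T = 2π/N = 448.73 s = 7.4788 min ≈ 7.48 min.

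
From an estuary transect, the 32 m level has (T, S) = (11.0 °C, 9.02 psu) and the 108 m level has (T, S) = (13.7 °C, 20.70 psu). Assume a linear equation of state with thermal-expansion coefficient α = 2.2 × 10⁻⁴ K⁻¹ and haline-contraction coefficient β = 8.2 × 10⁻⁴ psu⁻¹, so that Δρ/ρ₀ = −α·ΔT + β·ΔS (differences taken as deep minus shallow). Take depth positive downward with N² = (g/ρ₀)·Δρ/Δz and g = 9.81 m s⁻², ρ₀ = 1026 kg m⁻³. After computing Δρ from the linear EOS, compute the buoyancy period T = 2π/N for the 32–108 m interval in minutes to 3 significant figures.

3.08 min

ΔT = +2.7 K, ΔS = +11.68 psu (deep − shallow).
Δρ/ρ₀ = −αΔT + βΔS = -5.94 × 10⁻⁴ + 9.5776 × 10⁻³ = 8.9836 × 10⁻³, so Δρ ≈ 9.217 kg m⁻³.
N² = (g/ρ₀)·Δρ/Δz = g·(Δρ/ρ₀)/Δz = 9.81 × 8.9836 × 10⁻³ / 76 = 1.1596 × 10⁻³ s⁻².
N = √(1.1596 × 10⁻³) = 0.034053 rad s⁻¹ → T = 2π/N = 184.51 s = 3.0752 min ≈ 3.08 min.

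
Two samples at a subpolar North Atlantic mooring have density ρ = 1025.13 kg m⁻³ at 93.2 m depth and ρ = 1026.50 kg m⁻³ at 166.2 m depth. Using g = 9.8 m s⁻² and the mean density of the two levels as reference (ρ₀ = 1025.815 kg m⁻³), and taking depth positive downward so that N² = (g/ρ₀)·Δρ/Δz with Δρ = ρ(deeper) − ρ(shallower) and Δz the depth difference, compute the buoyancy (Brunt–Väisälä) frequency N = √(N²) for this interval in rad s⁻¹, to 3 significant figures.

Δρ = 1026.50 − 1025.13 = 1.37 kg m⁻³ over Δz = 166.2 − 93.2 = 73 m.
N² = (9.8/1025.815) × (1.37/73) = 1.7929 × 10⁻⁴ s⁻².
N = √(1.7929 × 10⁻⁴) = 0.013390 rad s⁻¹ ≈ 0.0134 rad s⁻¹.

0.0134 rad s⁻¹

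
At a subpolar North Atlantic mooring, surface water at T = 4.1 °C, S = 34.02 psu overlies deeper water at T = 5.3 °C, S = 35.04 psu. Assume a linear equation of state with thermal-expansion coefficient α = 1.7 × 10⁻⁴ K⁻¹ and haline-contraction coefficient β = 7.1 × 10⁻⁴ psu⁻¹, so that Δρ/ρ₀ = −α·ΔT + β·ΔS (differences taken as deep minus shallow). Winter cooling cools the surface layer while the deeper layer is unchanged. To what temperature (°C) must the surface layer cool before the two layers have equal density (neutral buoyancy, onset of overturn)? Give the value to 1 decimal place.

1.0 °C

Neutral buoyancy requires Δρ = 0, i.e. −α(T_deep − T_surf′) + β(S_deep − S_surf) = 0.
T_surf′ = T_deep − (β/α)·ΔS = 5.3 − (7.1 × 10⁻⁴/1.7 × 10⁻⁴)·(+1.02) = 1.040 °C.
Cooling required: 4.1 − (1.040) = 3.060 °C.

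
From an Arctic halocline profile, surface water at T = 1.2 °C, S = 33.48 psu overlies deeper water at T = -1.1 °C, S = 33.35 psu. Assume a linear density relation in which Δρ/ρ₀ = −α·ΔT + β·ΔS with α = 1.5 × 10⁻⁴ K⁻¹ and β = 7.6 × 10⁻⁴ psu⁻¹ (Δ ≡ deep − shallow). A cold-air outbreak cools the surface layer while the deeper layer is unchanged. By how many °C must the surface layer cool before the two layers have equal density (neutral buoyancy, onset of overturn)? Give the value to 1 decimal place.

1.6 °C

Neutral buoyancy requires Δρ = 0, i.e. −α(T_deep − T_surf′) + β(S_deep − S_surf) = 0.
T_surf′ = T_deep − (β/α)·ΔS = -1.1 − (7.6 × 10⁻⁴/1.5 × 10⁻⁴)·(-0.13) = -0.441 °C.
Cooling required: 1.2 − (-0.441) = 1.641 °C.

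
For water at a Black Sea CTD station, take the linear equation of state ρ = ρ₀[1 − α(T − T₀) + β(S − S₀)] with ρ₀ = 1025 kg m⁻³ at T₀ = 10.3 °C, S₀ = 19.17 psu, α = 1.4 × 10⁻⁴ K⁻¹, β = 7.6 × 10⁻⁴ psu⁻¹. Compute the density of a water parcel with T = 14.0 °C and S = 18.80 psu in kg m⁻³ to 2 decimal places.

T − T₀ = +3.7 K, S − S₀ = -0.37 psu.
Bracket = 1 − α·(+3.7) + β·(-0.37) = 1 + (-7.992 × 10⁻⁴) = 0.9992008.
ρ = 1025 × 0.9992008 = 1024.18 kg m⁻³.

1024.18 kg m⁻³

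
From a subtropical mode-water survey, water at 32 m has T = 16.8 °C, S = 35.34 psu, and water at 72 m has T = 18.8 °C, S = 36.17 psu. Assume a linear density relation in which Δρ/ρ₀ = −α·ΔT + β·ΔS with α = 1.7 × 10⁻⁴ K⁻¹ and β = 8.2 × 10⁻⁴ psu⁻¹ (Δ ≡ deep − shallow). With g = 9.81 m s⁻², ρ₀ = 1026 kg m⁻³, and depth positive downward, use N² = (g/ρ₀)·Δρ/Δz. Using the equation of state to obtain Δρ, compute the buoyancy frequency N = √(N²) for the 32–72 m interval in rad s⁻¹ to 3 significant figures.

ΔT = +2.0 K, ΔS = +0.83 psu (deep − shallow).
Δρ/ρ₀ = −αΔT + βΔS = -3.40 × 10⁻⁴ + 6.806 × 10⁻⁴ = 3.406 × 10⁻⁴, so Δρ ≈ 0.3495 kg m⁻³.
N² = (g/ρ₀)·Δρ/Δz = g·(Δρ/ρ₀)/Δz = 9.81 × 3.406 × 10⁻⁴ / 40 = 8.3532 × 10⁻⁵ s⁻².
N = √(8.3532 × 10⁻⁵) = 9.1396 × 10⁻³ rad s⁻¹ ≈ 9.14 × 10⁻³ rad s⁻¹.

9.14 × 10⁻³ rad s⁻¹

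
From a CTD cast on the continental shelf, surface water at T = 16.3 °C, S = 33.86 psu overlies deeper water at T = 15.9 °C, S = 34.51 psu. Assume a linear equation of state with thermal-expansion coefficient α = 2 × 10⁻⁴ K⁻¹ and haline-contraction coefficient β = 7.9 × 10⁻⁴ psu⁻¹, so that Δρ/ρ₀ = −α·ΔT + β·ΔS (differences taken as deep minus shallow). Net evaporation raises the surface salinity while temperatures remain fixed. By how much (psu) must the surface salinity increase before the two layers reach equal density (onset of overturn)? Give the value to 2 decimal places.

Neutral buoyancy requires −α(T_deep − T_surf) + β(S_deep − S_surf′) = 0.
S_surf′ = S_deep − (α/β)·ΔT = 34.51 − (2 × 10⁻⁴/7.9 × 10⁻⁴)·(-0.4) = 34.6113 psu.
Increase required: 34.6113 − 33.86 = 0.7513 psu.

0.75 psu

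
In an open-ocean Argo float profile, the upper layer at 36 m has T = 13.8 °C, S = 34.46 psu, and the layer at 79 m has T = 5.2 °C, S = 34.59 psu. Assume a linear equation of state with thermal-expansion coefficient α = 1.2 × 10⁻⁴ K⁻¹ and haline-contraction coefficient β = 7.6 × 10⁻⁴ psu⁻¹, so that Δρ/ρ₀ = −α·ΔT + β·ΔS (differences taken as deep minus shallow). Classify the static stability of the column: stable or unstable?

ΔT = 5.2 − 13.8 = -8.6 K and ΔS = 34.59 − 34.46 = +0.13 psu (deep − shallow).
−αΔT = 1.032 × 10⁻³; βΔS = 9.88 × 10⁻⁵; sum Δρ/ρ₀ = 1.1308 × 10⁻³.
Δρ/ρ₀ > 0, so Δρ > 0: deeper water is denser → statically stable.

stable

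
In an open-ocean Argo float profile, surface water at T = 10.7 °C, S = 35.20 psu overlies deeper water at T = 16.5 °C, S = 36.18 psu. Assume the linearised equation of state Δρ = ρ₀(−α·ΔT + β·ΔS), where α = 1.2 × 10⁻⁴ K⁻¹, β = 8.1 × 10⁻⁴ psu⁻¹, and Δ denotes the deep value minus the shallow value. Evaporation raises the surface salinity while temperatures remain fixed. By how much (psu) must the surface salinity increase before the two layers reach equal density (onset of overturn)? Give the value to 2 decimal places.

0.12 psu

Neutral buoyancy requires −α(T_deep − T_surf) + β(S_deep − S_surf′) = 0.
S_surf′ = S_deep − (α/β)·ΔT = 36.18 − (1.2 × 10⁻⁴/8.1 × 10⁻⁴)·(+5.8) = 35.3207 psu.
Increase required: 35.3207 − 35.20 = 0.1207 psu.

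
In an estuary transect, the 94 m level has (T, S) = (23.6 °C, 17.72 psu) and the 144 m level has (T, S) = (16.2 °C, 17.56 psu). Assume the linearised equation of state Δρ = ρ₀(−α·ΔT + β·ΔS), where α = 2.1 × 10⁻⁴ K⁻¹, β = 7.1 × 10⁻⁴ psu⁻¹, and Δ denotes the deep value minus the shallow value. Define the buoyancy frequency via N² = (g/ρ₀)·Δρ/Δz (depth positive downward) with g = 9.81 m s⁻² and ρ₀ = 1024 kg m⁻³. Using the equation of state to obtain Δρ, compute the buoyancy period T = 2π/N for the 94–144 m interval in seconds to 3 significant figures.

374 s

ΔT = -7.4 K, ΔS = -0.16 psu (deep − shallow).
Δρ/ρ₀ = −αΔT + βΔS = 1.554 × 10⁻³ − 1.136 × 10⁻⁴ = 1.4404 × 10⁻³, so Δρ ≈ 1.475 kg m⁻³.
N² = (g/ρ₀)·Δρ/Δz = g·(Δρ/ρ₀)/Δz = 9.81 × 1.4404 × 10⁻³ / 50 = 2.8261 × 10⁻⁴ s⁻².
N = √(2.8261 × 10⁻⁴) = 0.016811 rad s⁻¹ → T = 2π/N = 373.75 s ≈ 374 s.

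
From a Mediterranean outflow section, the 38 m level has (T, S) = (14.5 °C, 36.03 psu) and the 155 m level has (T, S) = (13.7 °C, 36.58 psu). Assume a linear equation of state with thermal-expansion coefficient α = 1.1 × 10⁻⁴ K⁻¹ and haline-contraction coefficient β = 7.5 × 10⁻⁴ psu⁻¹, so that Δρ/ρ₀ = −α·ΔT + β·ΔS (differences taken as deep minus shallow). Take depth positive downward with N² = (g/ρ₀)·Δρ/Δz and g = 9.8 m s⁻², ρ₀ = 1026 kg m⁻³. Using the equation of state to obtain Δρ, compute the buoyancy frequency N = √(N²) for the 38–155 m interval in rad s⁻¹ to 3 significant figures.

ΔT = -0.8 K, ΔS = +0.55 psu (deep − shallow).
Δρ/ρ₀ = −αΔT + βΔS = 8.80 × 10⁻⁵ + 4.125 × 10⁻⁴ = 5.005 × 10⁻⁴, so Δρ ≈ 0.5135 kg m⁻³.
N² = (g/ρ₀)·Δρ/Δz = g·(Δρ/ρ₀)/Δz = 9.8 × 5.005 × 10⁻⁴ / 117 = 4.1922 × 10⁻⁵ s⁻².
N = √(4.1922 × 10⁻⁵) = 6.4747 × 10⁻³ rad s⁻¹ ≈ 6.47 × 10⁻³ rad s⁻¹.

6.47 × 10⁻³ rad s⁻¹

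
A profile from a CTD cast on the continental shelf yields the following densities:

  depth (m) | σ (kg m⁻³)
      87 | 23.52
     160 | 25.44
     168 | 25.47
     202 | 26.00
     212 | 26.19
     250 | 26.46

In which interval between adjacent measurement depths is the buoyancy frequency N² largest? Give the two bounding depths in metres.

Compute the density gradient over each adjacent pair:
  87–160 m: Δρ/Δz = 1.92/73 = 0.026 kg m⁻⁴
  160–168 m: Δρ/Δz = 0.03/8 = 3.7 × 10⁻³ kg m⁻⁴
  168–202 m: Δρ/Δz = 0.53/34 = 0.016 kg m⁻⁴
  202–212 m: Δρ/Δz = 0.19/10 = 0.019 kg m⁻⁴
  212–250 m: Δρ/Δz = 0.27/38 = 7.1 × 10⁻³ kg m⁻⁴
The largest gradient is in the 87–160 m interval — the pycnocline.

87–160 m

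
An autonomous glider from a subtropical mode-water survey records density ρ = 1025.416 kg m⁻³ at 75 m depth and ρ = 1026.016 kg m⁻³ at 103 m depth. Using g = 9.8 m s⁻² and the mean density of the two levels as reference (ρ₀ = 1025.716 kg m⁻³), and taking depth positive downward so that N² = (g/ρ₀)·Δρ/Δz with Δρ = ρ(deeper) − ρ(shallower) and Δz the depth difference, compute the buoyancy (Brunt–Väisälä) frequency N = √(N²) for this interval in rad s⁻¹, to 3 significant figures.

Δρ = 1026.016 − 1025.416 = 0.600 kg m⁻³ over Δz = 103 − 75 = 28 m.
N² = (9.8/1025.716) × (0.600/28) = 2.0474 × 10⁻⁴ s⁻².
N = √(2.0474 × 10⁻⁴) = 0.014309 rad s⁻¹ ≈ 0.0143 rad s⁻¹.

0.0143 rad s⁻¹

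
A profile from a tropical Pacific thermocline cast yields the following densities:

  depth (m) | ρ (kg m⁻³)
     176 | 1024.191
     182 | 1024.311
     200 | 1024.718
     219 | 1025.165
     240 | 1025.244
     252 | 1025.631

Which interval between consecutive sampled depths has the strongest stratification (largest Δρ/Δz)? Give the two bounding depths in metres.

240–252 m

Compute the density gradient over each adjacent pair:
  176–182 m: Δρ/Δz = 0.120/6 = 0.020 kg m⁻⁴
  182–200 m: Δρ/Δz = 0.407/18 = 0.023 kg m⁻⁴
  200–219 m: Δρ/Δz = 0.447/19 = 0.024 kg m⁻⁴
  219–240 m: Δρ/Δz = 0.079/21 = 3.8 × 10⁻³ kg m⁻⁴
  240–252 m: Δρ/Δz = 0.387/12 = 0.032 kg m⁻⁴
The largest gradient is in the 240–252 m interval — the pycnocline.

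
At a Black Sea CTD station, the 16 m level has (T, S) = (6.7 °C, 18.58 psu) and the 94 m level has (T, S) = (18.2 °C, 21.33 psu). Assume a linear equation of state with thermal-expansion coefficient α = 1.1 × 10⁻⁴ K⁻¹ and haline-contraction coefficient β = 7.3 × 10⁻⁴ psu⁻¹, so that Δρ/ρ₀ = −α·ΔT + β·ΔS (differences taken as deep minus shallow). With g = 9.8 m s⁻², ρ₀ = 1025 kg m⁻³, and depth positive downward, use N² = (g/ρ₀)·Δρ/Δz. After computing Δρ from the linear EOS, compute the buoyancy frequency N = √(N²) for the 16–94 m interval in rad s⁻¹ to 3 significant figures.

ΔT = +11.5 K, ΔS = +2.75 psu (deep − shallow).
Δρ/ρ₀ = −αΔT + βΔS = -1.265 × 10⁻³ + 2.0075 × 10⁻³ = 7.425 × 10⁻⁴, so Δρ ≈ 0.7611 kg m⁻³.
N² = (g/ρ₀)·Δρ/Δz = g·(Δρ/ρ₀)/Δz = 9.8 × 7.425 × 10⁻⁴ / 78 = 9.3288 × 10⁻⁵ s⁻².
N = √(9.3288 × 10⁻⁵) = 9.6586 × 10⁻³ rad s⁻¹ ≈ 9.66 × 10⁻³ rad s⁻¹.

9.66 × 10⁻³ rad s⁻¹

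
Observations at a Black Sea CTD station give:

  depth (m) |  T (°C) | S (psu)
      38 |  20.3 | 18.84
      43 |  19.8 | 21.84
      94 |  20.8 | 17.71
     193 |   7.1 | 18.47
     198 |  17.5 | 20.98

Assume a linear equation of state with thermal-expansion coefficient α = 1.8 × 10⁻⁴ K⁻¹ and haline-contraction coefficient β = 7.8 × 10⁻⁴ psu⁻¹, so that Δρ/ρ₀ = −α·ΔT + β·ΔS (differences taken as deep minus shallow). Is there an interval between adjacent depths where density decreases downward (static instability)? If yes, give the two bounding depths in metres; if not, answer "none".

Evaluate Δρ/ρ₀ = −αΔT + βΔS across each adjacent pair:
  38–43 m: −αΔT+βΔS = −(1.8 × 10⁻⁴)(-0.5)+(7.8 × 10⁻⁴)(+3.00) = 2.4 × 10⁻³ → stable
  43–94 m: −αΔT+βΔS = −(1.8 × 10⁻⁴)(+1.0)+(7.8 × 10⁻⁴)(-4.13) = -3.4 × 10⁻³ → UNSTABLE
  94–193 m: −αΔT+βΔS = −(1.8 × 10⁻⁴)(-13.7)+(7.8 × 10⁻⁴)(+0.76) = 3.1 × 10⁻³ → stable
  193–198 m: −αΔT+βΔS = −(1.8 × 10⁻⁴)(+10.4)+(7.8 × 10⁻⁴)(+2.51) = 8.6 × 10⁻⁵ → stable
The 43–94 m interval has Δρ < 0: lighter water underlies denser water.

43–94 m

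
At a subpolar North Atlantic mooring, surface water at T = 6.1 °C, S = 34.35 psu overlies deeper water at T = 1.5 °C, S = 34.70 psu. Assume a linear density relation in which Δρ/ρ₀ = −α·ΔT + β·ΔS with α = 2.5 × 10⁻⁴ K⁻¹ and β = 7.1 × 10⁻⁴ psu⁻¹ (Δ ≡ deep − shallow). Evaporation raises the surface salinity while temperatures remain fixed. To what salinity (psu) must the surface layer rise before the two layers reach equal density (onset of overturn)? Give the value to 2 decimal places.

Neutral buoyancy requires −α(T_deep − T_surf) + β(S_deep − S_surf′) = 0.
S_surf′ = S_deep − (α/β)·ΔT = 34.70 − (2.5 × 10⁻⁴/7.1 × 10⁻⁴)·(-4.6) = 36.3197 psu.
Increase required: 36.3197 − 34.35 = 1.9697 psu.

36.32 psu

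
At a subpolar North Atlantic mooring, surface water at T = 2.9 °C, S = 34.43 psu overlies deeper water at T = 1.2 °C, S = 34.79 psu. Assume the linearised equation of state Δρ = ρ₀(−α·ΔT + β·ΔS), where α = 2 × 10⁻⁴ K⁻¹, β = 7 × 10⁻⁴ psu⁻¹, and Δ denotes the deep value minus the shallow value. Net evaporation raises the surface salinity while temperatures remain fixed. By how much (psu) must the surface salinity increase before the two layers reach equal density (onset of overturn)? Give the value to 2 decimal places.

0.85 psu

Neutral buoyancy requires −α(T_deep − T_surf) + β(S_deep − S_surf′) = 0.
S_surf′ = S_deep − (α/β)·ΔT = 34.79 − (2 × 10⁻⁴/7 × 10⁻⁴)·(-1.7) = 35.2757 psu.
Increase required: 35.2757 − 34.43 = 0.8457 psu.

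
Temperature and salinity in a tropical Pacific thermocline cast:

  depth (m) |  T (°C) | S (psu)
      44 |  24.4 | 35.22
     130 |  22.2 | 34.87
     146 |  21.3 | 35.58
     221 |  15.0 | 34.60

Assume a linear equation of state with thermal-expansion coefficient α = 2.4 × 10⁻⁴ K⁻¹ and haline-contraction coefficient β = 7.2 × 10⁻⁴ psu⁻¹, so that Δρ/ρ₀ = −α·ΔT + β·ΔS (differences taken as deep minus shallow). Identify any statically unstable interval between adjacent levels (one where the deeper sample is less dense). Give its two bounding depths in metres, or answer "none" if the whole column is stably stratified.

Evaluate Δρ/ρ₀ = −αΔT + βΔS across each adjacent pair:
  44–130 m: −αΔT+βΔS = −(2.4 × 10⁻⁴)(-2.2)+(7.2 × 10⁻⁴)(-0.35) = 2.8 × 10⁻⁴ → stable
  130–146 m: −αΔT+βΔS = −(2.4 × 10⁻⁴)(-0.9)+(7.2 × 10⁻⁴)(+0.71) = 7.3 × 10⁻⁴ → stable
  146–221 m: −αΔT+βΔS = −(2.4 × 10⁻⁴)(-6.3)+(7.2 × 10⁻⁴)(-0.98) = 8.1 × 10⁻⁴ → stable
Every interval has Δρ > 0: the column is stably stratified throughout.

none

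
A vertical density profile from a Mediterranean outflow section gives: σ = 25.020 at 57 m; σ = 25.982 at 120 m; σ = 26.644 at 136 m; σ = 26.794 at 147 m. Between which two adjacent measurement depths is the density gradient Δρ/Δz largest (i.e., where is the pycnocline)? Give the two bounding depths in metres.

120–136 m

Compute the density gradient over each adjacent pair:
  57–120 m: Δρ/Δz = 0.962/63 = 0.015 kg m⁻⁴
  120–136 m: Δρ/Δz = 0.662/16 = 0.041 kg m⁻⁴
  136–147 m: Δρ/Δz = 0.150/11 = 0.014 kg m⁻⁴
The largest gradient is in the 120–136 m interval — the pycnocline.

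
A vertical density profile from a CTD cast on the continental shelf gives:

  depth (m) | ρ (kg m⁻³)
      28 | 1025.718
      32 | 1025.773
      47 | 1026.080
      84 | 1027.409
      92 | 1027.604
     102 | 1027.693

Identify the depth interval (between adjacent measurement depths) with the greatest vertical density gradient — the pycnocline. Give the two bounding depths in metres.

Compute the density gradient over each adjacent pair:
  28–32 m: Δρ/Δz = 0.055/4 = 0.014 kg m⁻⁴
  32–47 m: Δρ/Δz = 0.307/15 = 0.020 kg m⁻⁴
  47–84 m: Δρ/Δz = 1.329/37 = 0.036 kg m⁻⁴
  84–92 m: Δρ/Δz = 0.195/8 = 0.024 kg m⁻⁴
  92–102 m: Δρ/Δz = 0.089/10 = 8.9 × 10⁻³ kg m⁻⁴
The largest gradient is in the 47–84 m interval — the pycnocline.

47–84 m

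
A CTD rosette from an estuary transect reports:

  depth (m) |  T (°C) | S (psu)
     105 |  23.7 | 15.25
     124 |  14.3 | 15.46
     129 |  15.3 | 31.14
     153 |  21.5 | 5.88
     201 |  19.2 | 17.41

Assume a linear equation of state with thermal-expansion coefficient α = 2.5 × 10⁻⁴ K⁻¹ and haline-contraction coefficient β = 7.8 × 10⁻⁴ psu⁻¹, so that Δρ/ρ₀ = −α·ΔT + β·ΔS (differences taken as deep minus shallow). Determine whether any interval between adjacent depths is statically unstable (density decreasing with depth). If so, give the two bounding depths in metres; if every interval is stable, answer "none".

129–153 m

Evaluate Δρ/ρ₀ = −αΔT + βΔS across each adjacent pair:
  105–124 m: −αΔT+βΔS = −(2.5 × 10⁻⁴)(-9.4)+(7.8 × 10⁻⁴)(+0.21) = 2.5 × 10⁻³ → stable
  124–129 m: −αΔT+βΔS = −(2.5 × 10⁻⁴)(+1.0)+(7.8 × 10⁻⁴)(+15.68) = 0.012 → stable
  129–153 m: −αΔT+βΔS = −(2.5 × 10⁻⁴)(+6.2)+(7.8 × 10⁻⁴)(-25.26) = -0.021 → UNSTABLE
  153–201 m: −αΔT+βΔS = −(2.5 × 10⁻⁴)(-2.3)+(7.8 × 10⁻⁴)(+11.53) = 9.6 × 10⁻³ → stable
The 129–153 m interval has Δρ < 0: lighter water underlies denser water.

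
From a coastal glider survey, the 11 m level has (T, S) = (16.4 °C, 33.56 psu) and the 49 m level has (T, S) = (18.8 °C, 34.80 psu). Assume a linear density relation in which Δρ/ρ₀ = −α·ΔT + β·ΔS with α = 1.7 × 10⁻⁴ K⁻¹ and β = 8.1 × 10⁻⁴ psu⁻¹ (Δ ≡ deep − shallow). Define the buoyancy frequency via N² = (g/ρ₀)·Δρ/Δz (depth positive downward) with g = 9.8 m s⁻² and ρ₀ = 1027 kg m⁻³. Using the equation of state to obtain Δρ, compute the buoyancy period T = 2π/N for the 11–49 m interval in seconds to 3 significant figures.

ΔT = +2.4 K, ΔS = +1.24 psu (deep − shallow).
Δρ/ρ₀ = −αΔT + βΔS = -4.08 × 10⁻⁴ + 1.0044 × 10⁻³ = 5.964 × 10⁻⁴, so Δρ ≈ 0.6125 kg m⁻³.
N² = (g/ρ₀)·Δρ/Δz = g·(Δρ/ρ₀)/Δz = 9.8 × 5.964 × 10⁻⁴ / 38 = 1.5381 × 10⁻⁴ s⁻².
N = √(1.5381 × 10⁻⁴) = 0.012402 rad s⁻¹ → T = 2π/N = 506.63 s ≈ 507 s.

507 s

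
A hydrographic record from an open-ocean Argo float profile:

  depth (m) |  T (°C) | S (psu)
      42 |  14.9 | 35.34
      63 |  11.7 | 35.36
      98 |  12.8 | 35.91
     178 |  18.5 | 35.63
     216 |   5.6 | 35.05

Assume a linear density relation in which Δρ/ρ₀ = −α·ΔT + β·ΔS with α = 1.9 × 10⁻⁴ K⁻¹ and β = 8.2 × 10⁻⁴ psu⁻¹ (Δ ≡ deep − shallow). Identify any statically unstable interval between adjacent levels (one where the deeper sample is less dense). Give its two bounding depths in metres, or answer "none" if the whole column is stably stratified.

98–178 m

Evaluate Δρ/ρ₀ = −αΔT + βΔS across each adjacent pair:
  42–63 m: −αΔT+βΔS = −(1.9 × 10⁻⁴)(-3.2)+(8.2 × 10⁻⁴)(+0.02) = 6.2 × 10⁻⁴ → stable
  63–98 m: −αΔT+βΔS = −(1.9 × 10⁻⁴)(+1.1)+(8.2 × 10⁻⁴)(+0.55) = 2.4 × 10⁻⁴ → stable
  98–178 m: −αΔT+βΔS = −(1.9 × 10⁻⁴)(+5.7)+(8.2 × 10⁻⁴)(-0.28) = -1.3 × 10⁻³ → UNSTABLE
  178–216 m: −αΔT+βΔS = −(1.9 × 10⁻⁴)(-12.9)+(8.2 × 10⁻⁴)(-0.58) = 2.0 × 10⁻³ → stable
The 98–178 m interval has Δρ < 0: lighter water underlies denser water.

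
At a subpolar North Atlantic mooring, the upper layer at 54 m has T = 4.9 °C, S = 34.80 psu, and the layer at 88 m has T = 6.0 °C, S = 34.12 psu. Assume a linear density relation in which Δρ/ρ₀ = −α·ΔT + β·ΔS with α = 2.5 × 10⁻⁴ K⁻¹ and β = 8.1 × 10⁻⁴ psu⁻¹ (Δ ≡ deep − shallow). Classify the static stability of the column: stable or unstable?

unstable

ΔT = 6.0 − 4.9 = +1.1 K and ΔS = 34.12 − 34.80 = -0.68 psu (deep − shallow).
−αΔT = -2.75 × 10⁻⁴; βΔS = -5.508 × 10⁻⁴; sum Δρ/ρ₀ = -8.258 × 10⁻⁴.
Δρ/ρ₀ < 0, so Δρ < 0: deeper water is lighter → statically unstable; the column would overturn.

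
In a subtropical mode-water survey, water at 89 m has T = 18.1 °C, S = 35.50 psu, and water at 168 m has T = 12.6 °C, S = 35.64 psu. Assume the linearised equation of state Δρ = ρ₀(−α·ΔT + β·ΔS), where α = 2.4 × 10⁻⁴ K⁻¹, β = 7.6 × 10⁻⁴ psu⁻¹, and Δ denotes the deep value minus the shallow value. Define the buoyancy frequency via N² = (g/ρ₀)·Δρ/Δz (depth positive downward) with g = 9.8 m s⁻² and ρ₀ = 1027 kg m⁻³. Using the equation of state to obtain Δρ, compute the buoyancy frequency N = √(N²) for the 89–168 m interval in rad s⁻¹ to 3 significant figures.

0.0133 rad s⁻¹

ΔT = -5.5 K, ΔS = +0.14 psu (deep − shallow).
Δρ/ρ₀ = −αΔT + βΔS = 1.32 × 10⁻³ + 1.064 × 10⁻⁴ = 1.4264 × 10⁻³, so Δρ ≈ 1.465 kg m⁻³.
N² = (g/ρ₀)·Δρ/Δz = g·(Δρ/ρ₀)/Δz = 9.8 × 1.4264 × 10⁻³ / 79 = 1.7695 × 10⁻⁴ s⁻².
N = √(1.7695 × 10⁻⁴) = 0.013302 rad s⁻¹ ≈ 0.0133 rad s⁻¹.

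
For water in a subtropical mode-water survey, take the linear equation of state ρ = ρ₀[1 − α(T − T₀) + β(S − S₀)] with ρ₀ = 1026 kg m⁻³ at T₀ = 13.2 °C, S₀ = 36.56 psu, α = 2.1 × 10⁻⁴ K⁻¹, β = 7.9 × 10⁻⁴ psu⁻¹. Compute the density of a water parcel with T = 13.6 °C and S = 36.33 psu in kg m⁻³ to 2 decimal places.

T − T₀ = +0.4 K, S − S₀ = -0.23 psu.
Bracket = 1 − α·(+0.4) + β·(-0.23) = 1 + (-2.657 × 10⁻⁴) = 0.9997343.
ρ = 1026 × 0.9997343 = 1025.73 kg m⁻³.

1025.73 kg m⁻³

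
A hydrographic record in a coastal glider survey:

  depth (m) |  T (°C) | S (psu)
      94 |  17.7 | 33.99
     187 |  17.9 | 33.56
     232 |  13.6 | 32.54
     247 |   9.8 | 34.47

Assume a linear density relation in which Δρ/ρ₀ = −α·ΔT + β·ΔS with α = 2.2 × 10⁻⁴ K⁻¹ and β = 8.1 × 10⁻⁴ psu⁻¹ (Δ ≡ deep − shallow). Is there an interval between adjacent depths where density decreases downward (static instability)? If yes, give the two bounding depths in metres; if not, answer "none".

94–187 m

Evaluate Δρ/ρ₀ = −αΔT + βΔS across each adjacent pair:
  94–187 m: −αΔT+βΔS = −(2.2 × 10⁻⁴)(+0.2)+(8.1 × 10⁻⁴)(-0.43) = -3.9 × 10⁻⁴ → UNSTABLE
  187–232 m: −αΔT+βΔS = −(2.2 × 10⁻⁴)(-4.3)+(8.1 × 10⁻⁴)(-1.02) = 1.2 × 10⁻⁴ → stable
  232–247 m: −αΔT+βΔS = −(2.2 × 10⁻⁴)(-3.8)+(8.1 × 10⁻⁴)(+1.93) = 2.4 × 10⁻³ → stable
The 94–187 m interval has Δρ < 0: lighter water underlies denser water.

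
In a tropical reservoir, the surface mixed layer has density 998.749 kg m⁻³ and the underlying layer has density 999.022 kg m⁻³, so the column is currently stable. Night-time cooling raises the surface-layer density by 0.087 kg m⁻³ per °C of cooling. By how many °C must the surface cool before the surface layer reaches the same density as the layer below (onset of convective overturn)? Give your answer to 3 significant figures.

Density deficit of the surface layer: 999.022 − 998.749 = 0.273 kg m⁻³.
Required change = 0.273 / 0.087 = 3.14 °C.

3.14 °C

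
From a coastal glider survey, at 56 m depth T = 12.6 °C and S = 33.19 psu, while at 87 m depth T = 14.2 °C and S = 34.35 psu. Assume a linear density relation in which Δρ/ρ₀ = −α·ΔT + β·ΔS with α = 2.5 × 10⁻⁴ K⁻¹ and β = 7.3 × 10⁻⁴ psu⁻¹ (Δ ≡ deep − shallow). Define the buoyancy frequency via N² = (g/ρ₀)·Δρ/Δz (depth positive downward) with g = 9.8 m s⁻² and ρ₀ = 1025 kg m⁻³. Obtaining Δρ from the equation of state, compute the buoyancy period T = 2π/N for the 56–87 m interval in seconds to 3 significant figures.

ΔT = +1.6 K, ΔS = +1.16 psu (deep − shallow).
Δρ/ρ₀ = −αΔT + βΔS = -4.00 × 10⁻⁴ + 8.468 × 10⁻⁴ = 4.468 × 10⁻⁴, so Δρ ≈ 0.4580 kg m⁻³.
N² = (g/ρ₀)·Δρ/Δz = g·(Δρ/ρ₀)/Δz = 9.8 × 4.468 × 10⁻⁴ / 31 = 1.4125 × 10⁻⁴ s⁻².
N = √(1.4125 × 10⁻⁴) = 0.011885 rad s⁻¹ → T = 2π/N = 528.67 s ≈ 529 s.

529 s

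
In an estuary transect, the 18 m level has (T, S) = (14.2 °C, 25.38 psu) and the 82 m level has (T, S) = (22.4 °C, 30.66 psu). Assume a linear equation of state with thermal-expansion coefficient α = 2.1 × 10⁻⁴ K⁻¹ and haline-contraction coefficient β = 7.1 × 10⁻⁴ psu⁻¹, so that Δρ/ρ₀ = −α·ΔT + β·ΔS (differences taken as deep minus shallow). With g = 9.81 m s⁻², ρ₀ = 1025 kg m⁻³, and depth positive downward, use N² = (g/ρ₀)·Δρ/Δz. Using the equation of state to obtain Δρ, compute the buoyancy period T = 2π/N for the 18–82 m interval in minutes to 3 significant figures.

5.94 min

ΔT = +8.2 K, ΔS = +5.28 psu (deep − shallow).
Δρ/ρ₀ = −αΔT + βΔS = -1.722 × 10⁻³ + 3.7488 × 10⁻³ = 2.0268 × 10⁻³, so Δρ ≈ 2.077 kg m⁻³.
N² = (g/ρ₀)·Δρ/Δz = g·(Δρ/ρ₀)/Δz = 9.81 × 2.0268 × 10⁻³ / 64 = 3.1067 × 10⁻⁴ s⁻².
N = √(3.1067 × 10⁻⁴) = 0.017626 rad s⁻¹ → T = 2π/N = 356.47 s = 5.9412 min ≈ 5.94 min.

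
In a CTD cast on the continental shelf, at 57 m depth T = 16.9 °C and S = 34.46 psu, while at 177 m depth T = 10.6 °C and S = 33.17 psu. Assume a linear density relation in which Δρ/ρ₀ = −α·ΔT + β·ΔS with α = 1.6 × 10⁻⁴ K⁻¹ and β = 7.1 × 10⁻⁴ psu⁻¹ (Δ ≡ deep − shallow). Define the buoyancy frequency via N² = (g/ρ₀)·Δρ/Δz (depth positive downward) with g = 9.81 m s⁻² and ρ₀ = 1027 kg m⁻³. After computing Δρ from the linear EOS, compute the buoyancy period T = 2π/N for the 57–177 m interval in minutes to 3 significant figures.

ΔT = -6.3 K, ΔS = -1.29 psu (deep − shallow).
Δρ/ρ₀ = −αΔT + βΔS = 1.008 × 10⁻³ − 9.159 × 10⁻⁴ = 9.21 × 10⁻⁵, so Δρ ≈ 0.09459 kg m⁻³.
N² = (g/ρ₀)·Δρ/Δz = g·(Δρ/ρ₀)/Δz = 9.81 × 9.21 × 10⁻⁵ / 120 = 7.5292 × 10⁻⁶ s⁻².
N = √(7.5292 × 10⁻⁶) = 2.7439 × 10⁻³ rad s⁻¹ → T = 2π/N = 2.2899 × 10³ s = 38.165 min ≈ 38.2 min.

38.2 min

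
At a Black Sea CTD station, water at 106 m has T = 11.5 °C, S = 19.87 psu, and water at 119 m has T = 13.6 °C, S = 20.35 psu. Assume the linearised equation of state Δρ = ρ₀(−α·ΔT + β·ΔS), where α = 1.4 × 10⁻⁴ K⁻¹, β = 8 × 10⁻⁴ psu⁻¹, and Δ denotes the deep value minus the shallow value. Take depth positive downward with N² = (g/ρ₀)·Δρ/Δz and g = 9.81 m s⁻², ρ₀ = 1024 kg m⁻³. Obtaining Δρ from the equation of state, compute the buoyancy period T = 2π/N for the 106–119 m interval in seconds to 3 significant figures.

762 s

ΔT = +2.1 K, ΔS = +0.48 psu (deep − shallow).
Δρ/ρ₀ = −αΔT + βΔS = -2.94 × 10⁻⁴ + 3.84 × 10⁻⁴ = 9.00 × 10⁻⁵, so Δρ ≈ 0.09216 kg m⁻³.
N² = (g/ρ₀)·Δρ/Δz = g·(Δρ/ρ₀)/Δz = 9.81 × 9.00 × 10⁻⁵ / 13 = 6.7915 × 10⁻⁵ s⁻².
N = √(6.7915 × 10⁻⁵) = 8.2411 × 10⁻³ rad s⁻¹ → T = 2π/N = 762.42 s ≈ 762 s.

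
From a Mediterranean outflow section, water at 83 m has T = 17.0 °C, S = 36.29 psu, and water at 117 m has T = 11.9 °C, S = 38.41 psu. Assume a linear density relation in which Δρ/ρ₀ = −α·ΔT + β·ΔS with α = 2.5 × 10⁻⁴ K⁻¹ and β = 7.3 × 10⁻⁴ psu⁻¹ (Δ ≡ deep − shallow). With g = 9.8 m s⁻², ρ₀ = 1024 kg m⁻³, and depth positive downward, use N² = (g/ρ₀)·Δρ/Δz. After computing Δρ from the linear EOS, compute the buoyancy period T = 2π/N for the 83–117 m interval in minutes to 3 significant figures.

3.67 min

ΔT = -5.1 K, ΔS = +2.12 psu (deep − shallow).
Δρ/ρ₀ = −αΔT + βΔS = 1.275 × 10⁻³ + 1.5476 × 10⁻³ = 2.8226 × 10⁻³, so Δρ ≈ 2.890 kg m⁻³.
N² = (g/ρ₀)·Δρ/Δz = g·(Δρ/ρ₀)/Δz = 9.8 × 2.8226 × 10⁻³ / 34 = 8.1357 × 10⁻⁴ s⁻².
N = √(8.1357 × 10⁻⁴) = 0.028523 rad s⁻¹ → T = 2π/N = 220.28 s = 3.6713 min ≈ 3.67 min.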